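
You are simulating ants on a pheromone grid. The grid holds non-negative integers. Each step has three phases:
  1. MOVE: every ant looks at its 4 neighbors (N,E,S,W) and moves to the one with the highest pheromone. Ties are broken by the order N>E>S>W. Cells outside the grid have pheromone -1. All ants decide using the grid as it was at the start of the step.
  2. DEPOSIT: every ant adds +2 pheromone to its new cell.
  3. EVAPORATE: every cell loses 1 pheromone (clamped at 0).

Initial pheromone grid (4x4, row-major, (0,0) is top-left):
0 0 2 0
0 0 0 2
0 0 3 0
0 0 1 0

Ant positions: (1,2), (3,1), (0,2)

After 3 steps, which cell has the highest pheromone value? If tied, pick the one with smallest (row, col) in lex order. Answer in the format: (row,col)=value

Answer: (2,2)=6

Derivation:
Step 1: ant0:(1,2)->S->(2,2) | ant1:(3,1)->E->(3,2) | ant2:(0,2)->E->(0,3)
  grid max=4 at (2,2)
Step 2: ant0:(2,2)->S->(3,2) | ant1:(3,2)->N->(2,2) | ant2:(0,3)->S->(1,3)
  grid max=5 at (2,2)
Step 3: ant0:(3,2)->N->(2,2) | ant1:(2,2)->S->(3,2) | ant2:(1,3)->N->(0,3)
  grid max=6 at (2,2)
Final grid:
  0 0 0 1
  0 0 0 1
  0 0 6 0
  0 0 4 0
Max pheromone 6 at (2,2)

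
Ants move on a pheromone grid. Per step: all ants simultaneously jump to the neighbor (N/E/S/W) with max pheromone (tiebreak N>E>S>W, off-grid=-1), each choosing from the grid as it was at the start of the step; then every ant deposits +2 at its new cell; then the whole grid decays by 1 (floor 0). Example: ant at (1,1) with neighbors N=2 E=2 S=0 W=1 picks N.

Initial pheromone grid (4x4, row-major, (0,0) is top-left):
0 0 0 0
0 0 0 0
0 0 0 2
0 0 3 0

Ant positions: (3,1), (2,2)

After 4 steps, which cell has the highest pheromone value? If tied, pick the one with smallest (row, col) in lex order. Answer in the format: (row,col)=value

Answer: (3,2)=7

Derivation:
Step 1: ant0:(3,1)->E->(3,2) | ant1:(2,2)->S->(3,2)
  grid max=6 at (3,2)
Step 2: ant0:(3,2)->N->(2,2) | ant1:(3,2)->N->(2,2)
  grid max=5 at (3,2)
Step 3: ant0:(2,2)->S->(3,2) | ant1:(2,2)->S->(3,2)
  grid max=8 at (3,2)
Step 4: ant0:(3,2)->N->(2,2) | ant1:(3,2)->N->(2,2)
  grid max=7 at (3,2)
Final grid:
  0 0 0 0
  0 0 0 0
  0 0 5 0
  0 0 7 0
Max pheromone 7 at (3,2)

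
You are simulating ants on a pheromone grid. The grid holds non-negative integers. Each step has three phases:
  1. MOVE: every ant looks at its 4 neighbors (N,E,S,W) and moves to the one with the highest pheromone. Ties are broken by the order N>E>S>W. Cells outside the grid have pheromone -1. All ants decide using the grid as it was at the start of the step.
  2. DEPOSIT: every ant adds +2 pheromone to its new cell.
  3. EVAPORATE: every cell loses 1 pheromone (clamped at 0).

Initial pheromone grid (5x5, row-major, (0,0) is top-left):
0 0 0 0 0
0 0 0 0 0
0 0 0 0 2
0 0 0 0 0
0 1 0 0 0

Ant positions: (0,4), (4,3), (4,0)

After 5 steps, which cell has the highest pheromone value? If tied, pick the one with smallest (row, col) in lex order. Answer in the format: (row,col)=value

Answer: (2,4)=5

Derivation:
Step 1: ant0:(0,4)->S->(1,4) | ant1:(4,3)->N->(3,3) | ant2:(4,0)->E->(4,1)
  grid max=2 at (4,1)
Step 2: ant0:(1,4)->S->(2,4) | ant1:(3,3)->N->(2,3) | ant2:(4,1)->N->(3,1)
  grid max=2 at (2,4)
Step 3: ant0:(2,4)->W->(2,3) | ant1:(2,3)->E->(2,4) | ant2:(3,1)->S->(4,1)
  grid max=3 at (2,4)
Step 4: ant0:(2,3)->E->(2,4) | ant1:(2,4)->W->(2,3) | ant2:(4,1)->N->(3,1)
  grid max=4 at (2,4)
Step 5: ant0:(2,4)->W->(2,3) | ant1:(2,3)->E->(2,4) | ant2:(3,1)->S->(4,1)
  grid max=5 at (2,4)
Final grid:
  0 0 0 0 0
  0 0 0 0 0
  0 0 0 4 5
  0 0 0 0 0
  0 2 0 0 0
Max pheromone 5 at (2,4)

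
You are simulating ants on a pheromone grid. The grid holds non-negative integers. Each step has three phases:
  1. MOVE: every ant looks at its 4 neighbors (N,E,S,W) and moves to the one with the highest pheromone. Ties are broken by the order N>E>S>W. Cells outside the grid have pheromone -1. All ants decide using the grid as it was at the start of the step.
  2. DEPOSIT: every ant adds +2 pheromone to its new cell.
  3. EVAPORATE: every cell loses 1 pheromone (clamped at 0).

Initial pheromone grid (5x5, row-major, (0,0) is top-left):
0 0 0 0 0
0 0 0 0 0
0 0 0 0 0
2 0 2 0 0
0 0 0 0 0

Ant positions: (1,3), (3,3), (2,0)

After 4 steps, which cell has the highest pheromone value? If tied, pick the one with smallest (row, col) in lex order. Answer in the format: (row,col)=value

Answer: (3,0)=2

Derivation:
Step 1: ant0:(1,3)->N->(0,3) | ant1:(3,3)->W->(3,2) | ant2:(2,0)->S->(3,0)
  grid max=3 at (3,0)
Step 2: ant0:(0,3)->E->(0,4) | ant1:(3,2)->N->(2,2) | ant2:(3,0)->N->(2,0)
  grid max=2 at (3,0)
Step 3: ant0:(0,4)->S->(1,4) | ant1:(2,2)->S->(3,2) | ant2:(2,0)->S->(3,0)
  grid max=3 at (3,0)
Step 4: ant0:(1,4)->N->(0,4) | ant1:(3,2)->N->(2,2) | ant2:(3,0)->N->(2,0)
  grid max=2 at (3,0)
Final grid:
  0 0 0 0 1
  0 0 0 0 0
  1 0 1 0 0
  2 0 2 0 0
  0 0 0 0 0
Max pheromone 2 at (3,0)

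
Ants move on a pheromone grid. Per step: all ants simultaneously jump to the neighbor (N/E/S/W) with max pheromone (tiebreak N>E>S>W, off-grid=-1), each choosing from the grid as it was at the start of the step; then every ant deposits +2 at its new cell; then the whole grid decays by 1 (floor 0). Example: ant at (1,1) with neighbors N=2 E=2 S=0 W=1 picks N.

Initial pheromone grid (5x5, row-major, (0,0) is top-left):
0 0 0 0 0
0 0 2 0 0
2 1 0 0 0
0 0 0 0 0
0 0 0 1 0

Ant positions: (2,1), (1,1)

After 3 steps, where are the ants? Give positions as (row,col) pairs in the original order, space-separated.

Step 1: ant0:(2,1)->W->(2,0) | ant1:(1,1)->E->(1,2)
  grid max=3 at (1,2)
Step 2: ant0:(2,0)->N->(1,0) | ant1:(1,2)->N->(0,2)
  grid max=2 at (1,2)
Step 3: ant0:(1,0)->S->(2,0) | ant1:(0,2)->S->(1,2)
  grid max=3 at (1,2)

(2,0) (1,2)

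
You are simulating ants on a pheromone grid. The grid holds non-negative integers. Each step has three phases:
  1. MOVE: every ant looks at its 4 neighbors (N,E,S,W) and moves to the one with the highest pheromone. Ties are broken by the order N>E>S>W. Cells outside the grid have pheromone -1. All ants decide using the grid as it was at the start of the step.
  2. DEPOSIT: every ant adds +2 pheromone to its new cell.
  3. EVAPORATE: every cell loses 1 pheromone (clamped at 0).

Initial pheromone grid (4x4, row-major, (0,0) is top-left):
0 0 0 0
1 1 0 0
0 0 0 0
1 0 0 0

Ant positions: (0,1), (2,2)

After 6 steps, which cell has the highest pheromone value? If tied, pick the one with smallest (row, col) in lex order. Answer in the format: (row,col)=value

Step 1: ant0:(0,1)->S->(1,1) | ant1:(2,2)->N->(1,2)
  grid max=2 at (1,1)
Step 2: ant0:(1,1)->E->(1,2) | ant1:(1,2)->W->(1,1)
  grid max=3 at (1,1)
Step 3: ant0:(1,2)->W->(1,1) | ant1:(1,1)->E->(1,2)
  grid max=4 at (1,1)
Step 4: ant0:(1,1)->E->(1,2) | ant1:(1,2)->W->(1,1)
  grid max=5 at (1,1)
Step 5: ant0:(1,2)->W->(1,1) | ant1:(1,1)->E->(1,2)
  grid max=6 at (1,1)
Step 6: ant0:(1,1)->E->(1,2) | ant1:(1,2)->W->(1,1)
  grid max=7 at (1,1)
Final grid:
  0 0 0 0
  0 7 6 0
  0 0 0 0
  0 0 0 0
Max pheromone 7 at (1,1)

Answer: (1,1)=7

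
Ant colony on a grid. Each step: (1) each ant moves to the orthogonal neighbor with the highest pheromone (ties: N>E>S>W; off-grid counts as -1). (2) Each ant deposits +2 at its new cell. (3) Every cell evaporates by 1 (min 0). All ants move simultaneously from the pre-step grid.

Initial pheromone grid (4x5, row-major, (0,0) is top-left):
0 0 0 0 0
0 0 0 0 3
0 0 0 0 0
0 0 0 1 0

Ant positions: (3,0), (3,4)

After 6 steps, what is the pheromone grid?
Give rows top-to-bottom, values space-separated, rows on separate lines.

After step 1: ants at (2,0),(3,3)
  0 0 0 0 0
  0 0 0 0 2
  1 0 0 0 0
  0 0 0 2 0
After step 2: ants at (1,0),(2,3)
  0 0 0 0 0
  1 0 0 0 1
  0 0 0 1 0
  0 0 0 1 0
After step 3: ants at (0,0),(3,3)
  1 0 0 0 0
  0 0 0 0 0
  0 0 0 0 0
  0 0 0 2 0
After step 4: ants at (0,1),(2,3)
  0 1 0 0 0
  0 0 0 0 0
  0 0 0 1 0
  0 0 0 1 0
After step 5: ants at (0,2),(3,3)
  0 0 1 0 0
  0 0 0 0 0
  0 0 0 0 0
  0 0 0 2 0
After step 6: ants at (0,3),(2,3)
  0 0 0 1 0
  0 0 0 0 0
  0 0 0 1 0
  0 0 0 1 0

0 0 0 1 0
0 0 0 0 0
0 0 0 1 0
0 0 0 1 0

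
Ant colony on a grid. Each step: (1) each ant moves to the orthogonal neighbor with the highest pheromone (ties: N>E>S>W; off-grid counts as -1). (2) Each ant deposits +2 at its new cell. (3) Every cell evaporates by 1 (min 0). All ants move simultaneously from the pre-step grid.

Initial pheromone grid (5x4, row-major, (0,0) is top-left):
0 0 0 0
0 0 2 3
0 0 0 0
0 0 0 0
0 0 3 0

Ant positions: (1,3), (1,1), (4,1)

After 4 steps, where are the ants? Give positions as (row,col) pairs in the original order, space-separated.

Step 1: ant0:(1,3)->W->(1,2) | ant1:(1,1)->E->(1,2) | ant2:(4,1)->E->(4,2)
  grid max=5 at (1,2)
Step 2: ant0:(1,2)->E->(1,3) | ant1:(1,2)->E->(1,3) | ant2:(4,2)->N->(3,2)
  grid max=5 at (1,3)
Step 3: ant0:(1,3)->W->(1,2) | ant1:(1,3)->W->(1,2) | ant2:(3,2)->S->(4,2)
  grid max=7 at (1,2)
Step 4: ant0:(1,2)->E->(1,3) | ant1:(1,2)->E->(1,3) | ant2:(4,2)->N->(3,2)
  grid max=7 at (1,3)

(1,3) (1,3) (3,2)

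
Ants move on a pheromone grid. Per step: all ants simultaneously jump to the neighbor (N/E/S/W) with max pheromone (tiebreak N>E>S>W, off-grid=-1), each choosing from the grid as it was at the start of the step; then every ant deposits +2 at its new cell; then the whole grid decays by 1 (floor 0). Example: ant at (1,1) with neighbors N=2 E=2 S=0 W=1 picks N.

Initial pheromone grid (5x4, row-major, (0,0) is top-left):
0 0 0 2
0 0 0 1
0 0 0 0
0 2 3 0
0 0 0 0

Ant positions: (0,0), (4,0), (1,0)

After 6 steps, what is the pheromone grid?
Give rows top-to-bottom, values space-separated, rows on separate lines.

After step 1: ants at (0,1),(3,0),(0,0)
  1 1 0 1
  0 0 0 0
  0 0 0 0
  1 1 2 0
  0 0 0 0
After step 2: ants at (0,0),(3,1),(0,1)
  2 2 0 0
  0 0 0 0
  0 0 0 0
  0 2 1 0
  0 0 0 0
After step 3: ants at (0,1),(3,2),(0,0)
  3 3 0 0
  0 0 0 0
  0 0 0 0
  0 1 2 0
  0 0 0 0
After step 4: ants at (0,0),(3,1),(0,1)
  4 4 0 0
  0 0 0 0
  0 0 0 0
  0 2 1 0
  0 0 0 0
After step 5: ants at (0,1),(3,2),(0,0)
  5 5 0 0
  0 0 0 0
  0 0 0 0
  0 1 2 0
  0 0 0 0
After step 6: ants at (0,0),(3,1),(0,1)
  6 6 0 0
  0 0 0 0
  0 0 0 0
  0 2 1 0
  0 0 0 0

6 6 0 0
0 0 0 0
0 0 0 0
0 2 1 0
0 0 0 0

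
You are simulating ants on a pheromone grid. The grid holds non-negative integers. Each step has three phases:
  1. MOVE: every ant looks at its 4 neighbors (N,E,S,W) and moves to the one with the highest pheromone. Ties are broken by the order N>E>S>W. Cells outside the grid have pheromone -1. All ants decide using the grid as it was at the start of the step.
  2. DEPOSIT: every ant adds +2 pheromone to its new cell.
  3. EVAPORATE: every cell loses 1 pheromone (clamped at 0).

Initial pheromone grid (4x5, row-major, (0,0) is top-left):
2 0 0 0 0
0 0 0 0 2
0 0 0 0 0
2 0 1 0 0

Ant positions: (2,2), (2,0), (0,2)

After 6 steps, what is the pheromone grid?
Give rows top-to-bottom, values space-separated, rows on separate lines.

After step 1: ants at (3,2),(3,0),(0,3)
  1 0 0 1 0
  0 0 0 0 1
  0 0 0 0 0
  3 0 2 0 0
After step 2: ants at (2,2),(2,0),(0,4)
  0 0 0 0 1
  0 0 0 0 0
  1 0 1 0 0
  2 0 1 0 0
After step 3: ants at (3,2),(3,0),(1,4)
  0 0 0 0 0
  0 0 0 0 1
  0 0 0 0 0
  3 0 2 0 0
After step 4: ants at (2,2),(2,0),(0,4)
  0 0 0 0 1
  0 0 0 0 0
  1 0 1 0 0
  2 0 1 0 0
After step 5: ants at (3,2),(3,0),(1,4)
  0 0 0 0 0
  0 0 0 0 1
  0 0 0 0 0
  3 0 2 0 0
After step 6: ants at (2,2),(2,0),(0,4)
  0 0 0 0 1
  0 0 0 0 0
  1 0 1 0 0
  2 0 1 0 0

0 0 0 0 1
0 0 0 0 0
1 0 1 0 0
2 0 1 0 0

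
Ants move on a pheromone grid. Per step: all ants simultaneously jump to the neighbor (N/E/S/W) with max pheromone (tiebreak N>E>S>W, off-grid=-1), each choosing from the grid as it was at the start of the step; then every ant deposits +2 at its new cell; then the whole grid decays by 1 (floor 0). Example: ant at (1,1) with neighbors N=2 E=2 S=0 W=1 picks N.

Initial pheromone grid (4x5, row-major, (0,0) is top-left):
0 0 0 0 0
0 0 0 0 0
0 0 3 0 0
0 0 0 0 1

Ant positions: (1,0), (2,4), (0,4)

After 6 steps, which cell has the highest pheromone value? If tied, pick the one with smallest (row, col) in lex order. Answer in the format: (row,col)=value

Step 1: ant0:(1,0)->N->(0,0) | ant1:(2,4)->S->(3,4) | ant2:(0,4)->S->(1,4)
  grid max=2 at (2,2)
Step 2: ant0:(0,0)->E->(0,1) | ant1:(3,4)->N->(2,4) | ant2:(1,4)->N->(0,4)
  grid max=1 at (0,1)
Step 3: ant0:(0,1)->E->(0,2) | ant1:(2,4)->S->(3,4) | ant2:(0,4)->S->(1,4)
  grid max=2 at (3,4)
Step 4: ant0:(0,2)->E->(0,3) | ant1:(3,4)->N->(2,4) | ant2:(1,4)->N->(0,4)
  grid max=1 at (0,3)
Step 5: ant0:(0,3)->E->(0,4) | ant1:(2,4)->S->(3,4) | ant2:(0,4)->W->(0,3)
  grid max=2 at (0,3)
Step 6: ant0:(0,4)->W->(0,3) | ant1:(3,4)->N->(2,4) | ant2:(0,3)->E->(0,4)
  grid max=3 at (0,3)
Final grid:
  0 0 0 3 3
  0 0 0 0 0
  0 0 0 0 1
  0 0 0 0 1
Max pheromone 3 at (0,3)

Answer: (0,3)=3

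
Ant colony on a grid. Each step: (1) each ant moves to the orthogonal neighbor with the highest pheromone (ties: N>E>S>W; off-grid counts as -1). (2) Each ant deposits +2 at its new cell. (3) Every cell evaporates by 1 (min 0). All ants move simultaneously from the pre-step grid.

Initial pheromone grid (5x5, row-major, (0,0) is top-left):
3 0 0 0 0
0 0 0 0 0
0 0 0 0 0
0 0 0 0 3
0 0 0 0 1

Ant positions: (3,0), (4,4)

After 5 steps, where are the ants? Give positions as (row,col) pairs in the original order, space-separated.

Step 1: ant0:(3,0)->N->(2,0) | ant1:(4,4)->N->(3,4)
  grid max=4 at (3,4)
Step 2: ant0:(2,0)->N->(1,0) | ant1:(3,4)->N->(2,4)
  grid max=3 at (3,4)
Step 3: ant0:(1,0)->N->(0,0) | ant1:(2,4)->S->(3,4)
  grid max=4 at (3,4)
Step 4: ant0:(0,0)->E->(0,1) | ant1:(3,4)->N->(2,4)
  grid max=3 at (3,4)
Step 5: ant0:(0,1)->W->(0,0) | ant1:(2,4)->S->(3,4)
  grid max=4 at (3,4)

(0,0) (3,4)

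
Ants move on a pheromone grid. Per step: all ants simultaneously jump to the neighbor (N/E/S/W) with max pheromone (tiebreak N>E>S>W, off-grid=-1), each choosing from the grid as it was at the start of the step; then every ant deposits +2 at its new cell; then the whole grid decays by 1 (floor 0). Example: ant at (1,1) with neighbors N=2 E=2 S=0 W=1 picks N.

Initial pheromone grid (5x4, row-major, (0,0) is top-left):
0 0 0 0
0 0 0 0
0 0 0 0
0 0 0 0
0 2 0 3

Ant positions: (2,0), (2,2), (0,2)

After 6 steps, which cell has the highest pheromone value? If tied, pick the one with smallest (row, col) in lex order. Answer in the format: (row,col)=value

Step 1: ant0:(2,0)->N->(1,0) | ant1:(2,2)->N->(1,2) | ant2:(0,2)->E->(0,3)
  grid max=2 at (4,3)
Step 2: ant0:(1,0)->N->(0,0) | ant1:(1,2)->N->(0,2) | ant2:(0,3)->S->(1,3)
  grid max=1 at (0,0)
Step 3: ant0:(0,0)->E->(0,1) | ant1:(0,2)->E->(0,3) | ant2:(1,3)->N->(0,3)
  grid max=3 at (0,3)
Step 4: ant0:(0,1)->E->(0,2) | ant1:(0,3)->S->(1,3) | ant2:(0,3)->S->(1,3)
  grid max=3 at (1,3)
Step 5: ant0:(0,2)->E->(0,3) | ant1:(1,3)->N->(0,3) | ant2:(1,3)->N->(0,3)
  grid max=7 at (0,3)
Step 6: ant0:(0,3)->S->(1,3) | ant1:(0,3)->S->(1,3) | ant2:(0,3)->S->(1,3)
  grid max=7 at (1,3)
Final grid:
  0 0 0 6
  0 0 0 7
  0 0 0 0
  0 0 0 0
  0 0 0 0
Max pheromone 7 at (1,3)

Answer: (1,3)=7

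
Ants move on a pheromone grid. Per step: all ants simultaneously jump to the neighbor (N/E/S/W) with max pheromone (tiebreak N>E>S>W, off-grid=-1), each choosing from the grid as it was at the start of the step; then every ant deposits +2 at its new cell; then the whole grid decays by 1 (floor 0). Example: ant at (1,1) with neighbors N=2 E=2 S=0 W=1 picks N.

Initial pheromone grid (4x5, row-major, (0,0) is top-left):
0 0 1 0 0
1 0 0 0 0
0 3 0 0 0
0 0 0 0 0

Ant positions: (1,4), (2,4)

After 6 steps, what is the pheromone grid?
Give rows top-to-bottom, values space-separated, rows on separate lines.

After step 1: ants at (0,4),(1,4)
  0 0 0 0 1
  0 0 0 0 1
  0 2 0 0 0
  0 0 0 0 0
After step 2: ants at (1,4),(0,4)
  0 0 0 0 2
  0 0 0 0 2
  0 1 0 0 0
  0 0 0 0 0
After step 3: ants at (0,4),(1,4)
  0 0 0 0 3
  0 0 0 0 3
  0 0 0 0 0
  0 0 0 0 0
After step 4: ants at (1,4),(0,4)
  0 0 0 0 4
  0 0 0 0 4
  0 0 0 0 0
  0 0 0 0 0
After step 5: ants at (0,4),(1,4)
  0 0 0 0 5
  0 0 0 0 5
  0 0 0 0 0
  0 0 0 0 0
After step 6: ants at (1,4),(0,4)
  0 0 0 0 6
  0 0 0 0 6
  0 0 0 0 0
  0 0 0 0 0

0 0 0 0 6
0 0 0 0 6
0 0 0 0 0
0 0 0 0 0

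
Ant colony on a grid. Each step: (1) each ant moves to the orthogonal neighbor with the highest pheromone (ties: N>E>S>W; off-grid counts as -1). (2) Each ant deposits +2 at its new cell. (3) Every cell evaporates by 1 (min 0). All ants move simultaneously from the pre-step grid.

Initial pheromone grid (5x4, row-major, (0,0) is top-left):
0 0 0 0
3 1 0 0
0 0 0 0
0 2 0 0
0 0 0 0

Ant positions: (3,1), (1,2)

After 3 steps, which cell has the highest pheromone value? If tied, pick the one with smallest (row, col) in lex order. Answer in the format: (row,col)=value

Answer: (1,0)=4

Derivation:
Step 1: ant0:(3,1)->N->(2,1) | ant1:(1,2)->W->(1,1)
  grid max=2 at (1,0)
Step 2: ant0:(2,1)->N->(1,1) | ant1:(1,1)->W->(1,0)
  grid max=3 at (1,0)
Step 3: ant0:(1,1)->W->(1,0) | ant1:(1,0)->E->(1,1)
  grid max=4 at (1,0)
Final grid:
  0 0 0 0
  4 4 0 0
  0 0 0 0
  0 0 0 0
  0 0 0 0
Max pheromone 4 at (1,0)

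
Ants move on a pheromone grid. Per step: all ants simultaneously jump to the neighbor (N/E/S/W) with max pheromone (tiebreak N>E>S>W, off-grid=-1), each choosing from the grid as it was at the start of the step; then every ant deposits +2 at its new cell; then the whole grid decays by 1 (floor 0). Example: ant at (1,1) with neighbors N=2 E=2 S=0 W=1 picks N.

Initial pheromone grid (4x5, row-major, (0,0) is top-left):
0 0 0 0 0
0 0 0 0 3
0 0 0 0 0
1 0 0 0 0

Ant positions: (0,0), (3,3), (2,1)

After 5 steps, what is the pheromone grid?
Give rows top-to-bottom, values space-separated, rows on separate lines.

After step 1: ants at (0,1),(2,3),(1,1)
  0 1 0 0 0
  0 1 0 0 2
  0 0 0 1 0
  0 0 0 0 0
After step 2: ants at (1,1),(1,3),(0,1)
  0 2 0 0 0
  0 2 0 1 1
  0 0 0 0 0
  0 0 0 0 0
After step 3: ants at (0,1),(1,4),(1,1)
  0 3 0 0 0
  0 3 0 0 2
  0 0 0 0 0
  0 0 0 0 0
After step 4: ants at (1,1),(0,4),(0,1)
  0 4 0 0 1
  0 4 0 0 1
  0 0 0 0 0
  0 0 0 0 0
After step 5: ants at (0,1),(1,4),(1,1)
  0 5 0 0 0
  0 5 0 0 2
  0 0 0 0 0
  0 0 0 0 0

0 5 0 0 0
0 5 0 0 2
0 0 0 0 0
0 0 0 0 0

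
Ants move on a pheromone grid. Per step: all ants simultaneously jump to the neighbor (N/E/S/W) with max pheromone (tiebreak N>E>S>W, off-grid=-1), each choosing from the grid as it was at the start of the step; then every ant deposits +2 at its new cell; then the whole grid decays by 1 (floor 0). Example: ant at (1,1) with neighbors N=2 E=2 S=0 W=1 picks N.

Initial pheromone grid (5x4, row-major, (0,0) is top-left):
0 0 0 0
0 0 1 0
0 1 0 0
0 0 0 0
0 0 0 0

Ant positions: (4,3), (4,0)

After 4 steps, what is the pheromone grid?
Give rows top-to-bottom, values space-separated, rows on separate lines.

After step 1: ants at (3,3),(3,0)
  0 0 0 0
  0 0 0 0
  0 0 0 0
  1 0 0 1
  0 0 0 0
After step 2: ants at (2,3),(2,0)
  0 0 0 0
  0 0 0 0
  1 0 0 1
  0 0 0 0
  0 0 0 0
After step 3: ants at (1,3),(1,0)
  0 0 0 0
  1 0 0 1
  0 0 0 0
  0 0 0 0
  0 0 0 0
After step 4: ants at (0,3),(0,0)
  1 0 0 1
  0 0 0 0
  0 0 0 0
  0 0 0 0
  0 0 0 0

1 0 0 1
0 0 0 0
0 0 0 0
0 0 0 0
0 0 0 0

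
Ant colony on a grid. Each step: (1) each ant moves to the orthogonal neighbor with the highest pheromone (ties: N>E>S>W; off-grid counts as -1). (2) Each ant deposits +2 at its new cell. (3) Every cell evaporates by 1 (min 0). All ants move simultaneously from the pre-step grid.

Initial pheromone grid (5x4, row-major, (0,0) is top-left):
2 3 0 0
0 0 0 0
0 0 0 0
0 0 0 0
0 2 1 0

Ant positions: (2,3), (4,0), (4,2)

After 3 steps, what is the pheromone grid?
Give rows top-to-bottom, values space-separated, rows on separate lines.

After step 1: ants at (1,3),(4,1),(4,1)
  1 2 0 0
  0 0 0 1
  0 0 0 0
  0 0 0 0
  0 5 0 0
After step 2: ants at (0,3),(3,1),(3,1)
  0 1 0 1
  0 0 0 0
  0 0 0 0
  0 3 0 0
  0 4 0 0
After step 3: ants at (1,3),(4,1),(4,1)
  0 0 0 0
  0 0 0 1
  0 0 0 0
  0 2 0 0
  0 7 0 0

0 0 0 0
0 0 0 1
0 0 0 0
0 2 0 0
0 7 0 0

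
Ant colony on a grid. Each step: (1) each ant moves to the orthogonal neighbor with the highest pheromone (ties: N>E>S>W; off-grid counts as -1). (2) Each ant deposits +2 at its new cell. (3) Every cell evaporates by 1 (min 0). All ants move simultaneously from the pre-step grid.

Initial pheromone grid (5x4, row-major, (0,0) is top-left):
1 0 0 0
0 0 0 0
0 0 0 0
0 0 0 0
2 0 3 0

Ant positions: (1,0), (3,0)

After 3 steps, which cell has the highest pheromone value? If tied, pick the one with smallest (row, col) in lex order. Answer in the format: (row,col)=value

Step 1: ant0:(1,0)->N->(0,0) | ant1:(3,0)->S->(4,0)
  grid max=3 at (4,0)
Step 2: ant0:(0,0)->E->(0,1) | ant1:(4,0)->N->(3,0)
  grid max=2 at (4,0)
Step 3: ant0:(0,1)->W->(0,0) | ant1:(3,0)->S->(4,0)
  grid max=3 at (4,0)
Final grid:
  2 0 0 0
  0 0 0 0
  0 0 0 0
  0 0 0 0
  3 0 0 0
Max pheromone 3 at (4,0)

Answer: (4,0)=3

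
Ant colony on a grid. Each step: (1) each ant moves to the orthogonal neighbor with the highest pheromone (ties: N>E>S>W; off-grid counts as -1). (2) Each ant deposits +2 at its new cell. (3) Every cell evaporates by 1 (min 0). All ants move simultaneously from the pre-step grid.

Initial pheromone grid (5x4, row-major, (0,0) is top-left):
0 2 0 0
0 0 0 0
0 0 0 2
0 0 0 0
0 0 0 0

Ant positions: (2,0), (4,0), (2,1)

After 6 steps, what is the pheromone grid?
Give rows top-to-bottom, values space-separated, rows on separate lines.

After step 1: ants at (1,0),(3,0),(1,1)
  0 1 0 0
  1 1 0 0
  0 0 0 1
  1 0 0 0
  0 0 0 0
After step 2: ants at (1,1),(2,0),(0,1)
  0 2 0 0
  0 2 0 0
  1 0 0 0
  0 0 0 0
  0 0 0 0
After step 3: ants at (0,1),(1,0),(1,1)
  0 3 0 0
  1 3 0 0
  0 0 0 0
  0 0 0 0
  0 0 0 0
After step 4: ants at (1,1),(1,1),(0,1)
  0 4 0 0
  0 6 0 0
  0 0 0 0
  0 0 0 0
  0 0 0 0
After step 5: ants at (0,1),(0,1),(1,1)
  0 7 0 0
  0 7 0 0
  0 0 0 0
  0 0 0 0
  0 0 0 0
After step 6: ants at (1,1),(1,1),(0,1)
  0 8 0 0
  0 10 0 0
  0 0 0 0
  0 0 0 0
  0 0 0 0

0 8 0 0
0 10 0 0
0 0 0 0
0 0 0 0
0 0 0 0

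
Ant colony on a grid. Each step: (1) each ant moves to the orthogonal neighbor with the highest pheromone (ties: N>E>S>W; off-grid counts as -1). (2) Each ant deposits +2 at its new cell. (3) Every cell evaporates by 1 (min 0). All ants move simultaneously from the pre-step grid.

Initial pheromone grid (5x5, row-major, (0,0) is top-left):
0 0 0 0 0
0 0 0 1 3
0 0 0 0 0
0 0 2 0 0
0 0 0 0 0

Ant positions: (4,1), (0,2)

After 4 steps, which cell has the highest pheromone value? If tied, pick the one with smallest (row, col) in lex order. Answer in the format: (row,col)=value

Step 1: ant0:(4,1)->N->(3,1) | ant1:(0,2)->E->(0,3)
  grid max=2 at (1,4)
Step 2: ant0:(3,1)->E->(3,2) | ant1:(0,3)->E->(0,4)
  grid max=2 at (3,2)
Step 3: ant0:(3,2)->N->(2,2) | ant1:(0,4)->S->(1,4)
  grid max=2 at (1,4)
Step 4: ant0:(2,2)->S->(3,2) | ant1:(1,4)->N->(0,4)
  grid max=2 at (3,2)
Final grid:
  0 0 0 0 1
  0 0 0 0 1
  0 0 0 0 0
  0 0 2 0 0
  0 0 0 0 0
Max pheromone 2 at (3,2)

Answer: (3,2)=2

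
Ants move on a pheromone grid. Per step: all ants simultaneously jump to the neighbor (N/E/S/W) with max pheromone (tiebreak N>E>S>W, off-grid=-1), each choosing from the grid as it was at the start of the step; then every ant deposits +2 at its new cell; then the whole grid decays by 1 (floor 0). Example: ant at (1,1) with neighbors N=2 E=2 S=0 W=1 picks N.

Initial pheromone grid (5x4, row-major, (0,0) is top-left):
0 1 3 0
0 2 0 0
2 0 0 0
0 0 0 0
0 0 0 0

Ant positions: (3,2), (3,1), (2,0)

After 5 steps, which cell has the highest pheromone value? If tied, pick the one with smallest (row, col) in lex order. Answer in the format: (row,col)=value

Answer: (1,1)=9

Derivation:
Step 1: ant0:(3,2)->N->(2,2) | ant1:(3,1)->N->(2,1) | ant2:(2,0)->N->(1,0)
  grid max=2 at (0,2)
Step 2: ant0:(2,2)->W->(2,1) | ant1:(2,1)->N->(1,1) | ant2:(1,0)->E->(1,1)
  grid max=4 at (1,1)
Step 3: ant0:(2,1)->N->(1,1) | ant1:(1,1)->S->(2,1) | ant2:(1,1)->S->(2,1)
  grid max=5 at (1,1)
Step 4: ant0:(1,1)->S->(2,1) | ant1:(2,1)->N->(1,1) | ant2:(2,1)->N->(1,1)
  grid max=8 at (1,1)
Step 5: ant0:(2,1)->N->(1,1) | ant1:(1,1)->S->(2,1) | ant2:(1,1)->S->(2,1)
  grid max=9 at (1,1)
Final grid:
  0 0 0 0
  0 9 0 0
  0 9 0 0
  0 0 0 0
  0 0 0 0
Max pheromone 9 at (1,1)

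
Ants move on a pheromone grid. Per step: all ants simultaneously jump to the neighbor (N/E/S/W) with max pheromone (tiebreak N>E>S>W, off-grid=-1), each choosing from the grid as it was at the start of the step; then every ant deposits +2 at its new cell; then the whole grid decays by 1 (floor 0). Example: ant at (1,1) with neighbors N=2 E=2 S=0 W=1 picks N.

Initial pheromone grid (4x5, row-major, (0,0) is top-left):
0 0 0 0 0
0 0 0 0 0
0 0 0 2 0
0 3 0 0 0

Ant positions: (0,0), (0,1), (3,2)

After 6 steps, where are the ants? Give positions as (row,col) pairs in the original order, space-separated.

Step 1: ant0:(0,0)->E->(0,1) | ant1:(0,1)->E->(0,2) | ant2:(3,2)->W->(3,1)
  grid max=4 at (3,1)
Step 2: ant0:(0,1)->E->(0,2) | ant1:(0,2)->W->(0,1) | ant2:(3,1)->N->(2,1)
  grid max=3 at (3,1)
Step 3: ant0:(0,2)->W->(0,1) | ant1:(0,1)->E->(0,2) | ant2:(2,1)->S->(3,1)
  grid max=4 at (3,1)
Step 4: ant0:(0,1)->E->(0,2) | ant1:(0,2)->W->(0,1) | ant2:(3,1)->N->(2,1)
  grid max=4 at (0,1)
Step 5: ant0:(0,2)->W->(0,1) | ant1:(0,1)->E->(0,2) | ant2:(2,1)->S->(3,1)
  grid max=5 at (0,1)
Step 6: ant0:(0,1)->E->(0,2) | ant1:(0,2)->W->(0,1) | ant2:(3,1)->N->(2,1)
  grid max=6 at (0,1)

(0,2) (0,1) (2,1)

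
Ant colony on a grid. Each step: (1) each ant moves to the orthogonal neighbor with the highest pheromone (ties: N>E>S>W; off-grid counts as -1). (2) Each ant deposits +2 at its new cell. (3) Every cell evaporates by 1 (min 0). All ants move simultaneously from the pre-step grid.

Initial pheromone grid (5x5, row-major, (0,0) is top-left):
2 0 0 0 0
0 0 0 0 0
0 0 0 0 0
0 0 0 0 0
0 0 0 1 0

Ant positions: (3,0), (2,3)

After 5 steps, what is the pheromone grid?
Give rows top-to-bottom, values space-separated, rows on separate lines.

After step 1: ants at (2,0),(1,3)
  1 0 0 0 0
  0 0 0 1 0
  1 0 0 0 0
  0 0 0 0 0
  0 0 0 0 0
After step 2: ants at (1,0),(0,3)
  0 0 0 1 0
  1 0 0 0 0
  0 0 0 0 0
  0 0 0 0 0
  0 0 0 0 0
After step 3: ants at (0,0),(0,4)
  1 0 0 0 1
  0 0 0 0 0
  0 0 0 0 0
  0 0 0 0 0
  0 0 0 0 0
After step 4: ants at (0,1),(1,4)
  0 1 0 0 0
  0 0 0 0 1
  0 0 0 0 0
  0 0 0 0 0
  0 0 0 0 0
After step 5: ants at (0,2),(0,4)
  0 0 1 0 1
  0 0 0 0 0
  0 0 0 0 0
  0 0 0 0 0
  0 0 0 0 0

0 0 1 0 1
0 0 0 0 0
0 0 0 0 0
0 0 0 0 0
0 0 0 0 0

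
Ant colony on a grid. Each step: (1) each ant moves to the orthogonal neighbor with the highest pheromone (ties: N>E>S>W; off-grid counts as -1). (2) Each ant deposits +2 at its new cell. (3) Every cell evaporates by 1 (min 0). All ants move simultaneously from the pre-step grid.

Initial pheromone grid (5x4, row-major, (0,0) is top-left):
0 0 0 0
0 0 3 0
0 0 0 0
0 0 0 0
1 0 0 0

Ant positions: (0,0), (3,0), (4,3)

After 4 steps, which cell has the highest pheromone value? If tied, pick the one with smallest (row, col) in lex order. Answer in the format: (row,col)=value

Answer: (1,2)=3

Derivation:
Step 1: ant0:(0,0)->E->(0,1) | ant1:(3,0)->S->(4,0) | ant2:(4,3)->N->(3,3)
  grid max=2 at (1,2)
Step 2: ant0:(0,1)->E->(0,2) | ant1:(4,0)->N->(3,0) | ant2:(3,3)->N->(2,3)
  grid max=1 at (0,2)
Step 3: ant0:(0,2)->S->(1,2) | ant1:(3,0)->S->(4,0) | ant2:(2,3)->N->(1,3)
  grid max=2 at (1,2)
Step 4: ant0:(1,2)->E->(1,3) | ant1:(4,0)->N->(3,0) | ant2:(1,3)->W->(1,2)
  grid max=3 at (1,2)
Final grid:
  0 0 0 0
  0 0 3 2
  0 0 0 0
  1 0 0 0
  1 0 0 0
Max pheromone 3 at (1,2)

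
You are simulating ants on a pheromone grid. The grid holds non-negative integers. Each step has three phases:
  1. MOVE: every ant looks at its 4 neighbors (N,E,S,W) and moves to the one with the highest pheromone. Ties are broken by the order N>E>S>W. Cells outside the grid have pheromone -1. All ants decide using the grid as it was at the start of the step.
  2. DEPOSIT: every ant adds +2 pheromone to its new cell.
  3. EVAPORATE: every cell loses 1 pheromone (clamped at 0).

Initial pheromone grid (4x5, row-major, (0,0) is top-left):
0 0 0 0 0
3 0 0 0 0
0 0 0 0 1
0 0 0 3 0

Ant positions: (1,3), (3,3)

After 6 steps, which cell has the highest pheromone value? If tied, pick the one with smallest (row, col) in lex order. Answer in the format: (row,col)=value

Answer: (3,3)=3

Derivation:
Step 1: ant0:(1,3)->N->(0,3) | ant1:(3,3)->N->(2,3)
  grid max=2 at (1,0)
Step 2: ant0:(0,3)->E->(0,4) | ant1:(2,3)->S->(3,3)
  grid max=3 at (3,3)
Step 3: ant0:(0,4)->S->(1,4) | ant1:(3,3)->N->(2,3)
  grid max=2 at (3,3)
Step 4: ant0:(1,4)->N->(0,4) | ant1:(2,3)->S->(3,3)
  grid max=3 at (3,3)
Step 5: ant0:(0,4)->S->(1,4) | ant1:(3,3)->N->(2,3)
  grid max=2 at (3,3)
Step 6: ant0:(1,4)->N->(0,4) | ant1:(2,3)->S->(3,3)
  grid max=3 at (3,3)
Final grid:
  0 0 0 0 1
  0 0 0 0 0
  0 0 0 0 0
  0 0 0 3 0
Max pheromone 3 at (3,3)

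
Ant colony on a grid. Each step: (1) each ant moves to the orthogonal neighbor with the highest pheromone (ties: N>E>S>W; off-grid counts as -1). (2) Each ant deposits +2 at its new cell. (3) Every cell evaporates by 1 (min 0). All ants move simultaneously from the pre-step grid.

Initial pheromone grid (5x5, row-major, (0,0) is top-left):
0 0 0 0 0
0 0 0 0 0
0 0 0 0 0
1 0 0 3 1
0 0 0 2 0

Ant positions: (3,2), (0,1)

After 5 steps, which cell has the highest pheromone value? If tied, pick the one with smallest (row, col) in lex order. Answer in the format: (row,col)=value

Step 1: ant0:(3,2)->E->(3,3) | ant1:(0,1)->E->(0,2)
  grid max=4 at (3,3)
Step 2: ant0:(3,3)->S->(4,3) | ant1:(0,2)->E->(0,3)
  grid max=3 at (3,3)
Step 3: ant0:(4,3)->N->(3,3) | ant1:(0,3)->E->(0,4)
  grid max=4 at (3,3)
Step 4: ant0:(3,3)->S->(4,3) | ant1:(0,4)->S->(1,4)
  grid max=3 at (3,3)
Step 5: ant0:(4,3)->N->(3,3) | ant1:(1,4)->N->(0,4)
  grid max=4 at (3,3)
Final grid:
  0 0 0 0 1
  0 0 0 0 0
  0 0 0 0 0
  0 0 0 4 0
  0 0 0 1 0
Max pheromone 4 at (3,3)

Answer: (3,3)=4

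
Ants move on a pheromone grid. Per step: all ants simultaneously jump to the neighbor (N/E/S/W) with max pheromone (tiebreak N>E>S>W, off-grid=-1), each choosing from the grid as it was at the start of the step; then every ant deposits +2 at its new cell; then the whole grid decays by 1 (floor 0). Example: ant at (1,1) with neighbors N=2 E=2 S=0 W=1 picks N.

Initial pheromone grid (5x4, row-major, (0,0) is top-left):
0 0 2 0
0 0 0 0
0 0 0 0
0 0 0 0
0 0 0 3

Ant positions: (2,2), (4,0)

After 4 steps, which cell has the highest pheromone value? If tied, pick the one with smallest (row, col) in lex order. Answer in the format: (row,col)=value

Answer: (0,2)=2

Derivation:
Step 1: ant0:(2,2)->N->(1,2) | ant1:(4,0)->N->(3,0)
  grid max=2 at (4,3)
Step 2: ant0:(1,2)->N->(0,2) | ant1:(3,0)->N->(2,0)
  grid max=2 at (0,2)
Step 3: ant0:(0,2)->E->(0,3) | ant1:(2,0)->N->(1,0)
  grid max=1 at (0,2)
Step 4: ant0:(0,3)->W->(0,2) | ant1:(1,0)->N->(0,0)
  grid max=2 at (0,2)
Final grid:
  1 0 2 0
  0 0 0 0
  0 0 0 0
  0 0 0 0
  0 0 0 0
Max pheromone 2 at (0,2)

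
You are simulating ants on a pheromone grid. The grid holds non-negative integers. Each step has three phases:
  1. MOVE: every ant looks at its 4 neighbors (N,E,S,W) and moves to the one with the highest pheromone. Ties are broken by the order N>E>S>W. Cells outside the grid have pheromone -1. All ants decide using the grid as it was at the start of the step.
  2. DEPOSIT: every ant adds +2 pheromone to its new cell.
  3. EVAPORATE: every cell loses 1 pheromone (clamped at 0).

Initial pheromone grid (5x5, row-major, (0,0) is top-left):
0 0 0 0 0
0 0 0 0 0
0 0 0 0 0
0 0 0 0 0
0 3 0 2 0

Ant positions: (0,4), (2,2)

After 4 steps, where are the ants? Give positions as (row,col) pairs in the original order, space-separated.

Step 1: ant0:(0,4)->S->(1,4) | ant1:(2,2)->N->(1,2)
  grid max=2 at (4,1)
Step 2: ant0:(1,4)->N->(0,4) | ant1:(1,2)->N->(0,2)
  grid max=1 at (0,2)
Step 3: ant0:(0,4)->S->(1,4) | ant1:(0,2)->E->(0,3)
  grid max=1 at (0,3)
Step 4: ant0:(1,4)->N->(0,4) | ant1:(0,3)->E->(0,4)
  grid max=3 at (0,4)

(0,4) (0,4)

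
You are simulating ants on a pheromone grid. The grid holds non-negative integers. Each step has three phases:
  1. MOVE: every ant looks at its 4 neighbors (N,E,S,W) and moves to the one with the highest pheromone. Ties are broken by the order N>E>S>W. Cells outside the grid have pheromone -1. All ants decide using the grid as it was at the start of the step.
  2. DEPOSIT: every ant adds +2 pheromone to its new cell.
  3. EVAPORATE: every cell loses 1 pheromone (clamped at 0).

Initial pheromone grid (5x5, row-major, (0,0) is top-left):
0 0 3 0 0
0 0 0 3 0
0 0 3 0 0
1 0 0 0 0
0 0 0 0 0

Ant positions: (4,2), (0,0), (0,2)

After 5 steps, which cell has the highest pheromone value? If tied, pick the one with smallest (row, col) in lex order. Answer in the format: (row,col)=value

Answer: (0,3)=7

Derivation:
Step 1: ant0:(4,2)->N->(3,2) | ant1:(0,0)->E->(0,1) | ant2:(0,2)->E->(0,3)
  grid max=2 at (0,2)
Step 2: ant0:(3,2)->N->(2,2) | ant1:(0,1)->E->(0,2) | ant2:(0,3)->S->(1,3)
  grid max=3 at (0,2)
Step 3: ant0:(2,2)->N->(1,2) | ant1:(0,2)->E->(0,3) | ant2:(1,3)->N->(0,3)
  grid max=3 at (0,3)
Step 4: ant0:(1,2)->N->(0,2) | ant1:(0,3)->S->(1,3) | ant2:(0,3)->S->(1,3)
  grid max=5 at (1,3)
Step 5: ant0:(0,2)->E->(0,3) | ant1:(1,3)->N->(0,3) | ant2:(1,3)->N->(0,3)
  grid max=7 at (0,3)
Final grid:
  0 0 2 7 0
  0 0 0 4 0
  0 0 0 0 0
  0 0 0 0 0
  0 0 0 0 0
Max pheromone 7 at (0,3)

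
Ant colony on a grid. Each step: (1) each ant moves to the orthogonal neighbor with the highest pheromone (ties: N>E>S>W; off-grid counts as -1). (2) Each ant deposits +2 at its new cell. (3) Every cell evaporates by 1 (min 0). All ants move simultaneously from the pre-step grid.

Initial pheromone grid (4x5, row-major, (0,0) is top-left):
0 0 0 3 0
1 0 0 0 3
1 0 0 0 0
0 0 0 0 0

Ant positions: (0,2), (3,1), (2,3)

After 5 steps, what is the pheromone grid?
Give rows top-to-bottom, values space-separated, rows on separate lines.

After step 1: ants at (0,3),(2,1),(1,3)
  0 0 0 4 0
  0 0 0 1 2
  0 1 0 0 0
  0 0 0 0 0
After step 2: ants at (1,3),(1,1),(0,3)
  0 0 0 5 0
  0 1 0 2 1
  0 0 0 0 0
  0 0 0 0 0
After step 3: ants at (0,3),(0,1),(1,3)
  0 1 0 6 0
  0 0 0 3 0
  0 0 0 0 0
  0 0 0 0 0
After step 4: ants at (1,3),(0,2),(0,3)
  0 0 1 7 0
  0 0 0 4 0
  0 0 0 0 0
  0 0 0 0 0
After step 5: ants at (0,3),(0,3),(1,3)
  0 0 0 10 0
  0 0 0 5 0
  0 0 0 0 0
  0 0 0 0 0

0 0 0 10 0
0 0 0 5 0
0 0 0 0 0
0 0 0 0 0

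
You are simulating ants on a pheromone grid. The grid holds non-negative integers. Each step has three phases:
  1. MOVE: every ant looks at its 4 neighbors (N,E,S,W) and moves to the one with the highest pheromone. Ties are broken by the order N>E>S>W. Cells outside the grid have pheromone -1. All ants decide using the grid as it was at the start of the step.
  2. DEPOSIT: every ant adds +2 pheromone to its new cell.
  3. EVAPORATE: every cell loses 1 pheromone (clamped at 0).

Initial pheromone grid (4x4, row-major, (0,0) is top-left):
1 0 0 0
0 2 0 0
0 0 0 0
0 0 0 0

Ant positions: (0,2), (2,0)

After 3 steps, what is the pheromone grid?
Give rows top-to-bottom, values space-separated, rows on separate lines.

After step 1: ants at (0,3),(1,0)
  0 0 0 1
  1 1 0 0
  0 0 0 0
  0 0 0 0
After step 2: ants at (1,3),(1,1)
  0 0 0 0
  0 2 0 1
  0 0 0 0
  0 0 0 0
After step 3: ants at (0,3),(0,1)
  0 1 0 1
  0 1 0 0
  0 0 0 0
  0 0 0 0

0 1 0 1
0 1 0 0
0 0 0 0
0 0 0 0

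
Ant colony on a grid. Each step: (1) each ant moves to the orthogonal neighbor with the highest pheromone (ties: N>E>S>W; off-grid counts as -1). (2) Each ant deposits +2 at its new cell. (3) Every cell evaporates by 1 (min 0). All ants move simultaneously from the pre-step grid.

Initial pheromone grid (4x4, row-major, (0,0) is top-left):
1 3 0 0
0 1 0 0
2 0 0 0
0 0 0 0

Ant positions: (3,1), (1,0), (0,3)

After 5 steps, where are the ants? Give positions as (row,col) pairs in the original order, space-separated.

Step 1: ant0:(3,1)->N->(2,1) | ant1:(1,0)->S->(2,0) | ant2:(0,3)->S->(1,3)
  grid max=3 at (2,0)
Step 2: ant0:(2,1)->W->(2,0) | ant1:(2,0)->E->(2,1) | ant2:(1,3)->N->(0,3)
  grid max=4 at (2,0)
Step 3: ant0:(2,0)->E->(2,1) | ant1:(2,1)->W->(2,0) | ant2:(0,3)->S->(1,3)
  grid max=5 at (2,0)
Step 4: ant0:(2,1)->W->(2,0) | ant1:(2,0)->E->(2,1) | ant2:(1,3)->N->(0,3)
  grid max=6 at (2,0)
Step 5: ant0:(2,0)->E->(2,1) | ant1:(2,1)->W->(2,0) | ant2:(0,3)->S->(1,3)
  grid max=7 at (2,0)

(2,1) (2,0) (1,3)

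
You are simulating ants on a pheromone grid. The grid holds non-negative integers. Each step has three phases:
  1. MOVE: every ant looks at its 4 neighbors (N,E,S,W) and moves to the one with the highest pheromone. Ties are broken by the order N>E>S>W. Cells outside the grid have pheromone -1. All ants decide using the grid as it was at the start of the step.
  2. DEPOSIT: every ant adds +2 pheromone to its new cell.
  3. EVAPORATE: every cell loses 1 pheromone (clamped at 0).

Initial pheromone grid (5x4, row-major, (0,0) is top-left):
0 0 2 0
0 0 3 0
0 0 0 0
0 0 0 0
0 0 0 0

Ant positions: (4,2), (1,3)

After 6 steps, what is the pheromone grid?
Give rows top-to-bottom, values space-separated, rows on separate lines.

After step 1: ants at (3,2),(1,2)
  0 0 1 0
  0 0 4 0
  0 0 0 0
  0 0 1 0
  0 0 0 0
After step 2: ants at (2,2),(0,2)
  0 0 2 0
  0 0 3 0
  0 0 1 0
  0 0 0 0
  0 0 0 0
After step 3: ants at (1,2),(1,2)
  0 0 1 0
  0 0 6 0
  0 0 0 0
  0 0 0 0
  0 0 0 0
After step 4: ants at (0,2),(0,2)
  0 0 4 0
  0 0 5 0
  0 0 0 0
  0 0 0 0
  0 0 0 0
After step 5: ants at (1,2),(1,2)
  0 0 3 0
  0 0 8 0
  0 0 0 0
  0 0 0 0
  0 0 0 0
After step 6: ants at (0,2),(0,2)
  0 0 6 0
  0 0 7 0
  0 0 0 0
  0 0 0 0
  0 0 0 0

0 0 6 0
0 0 7 0
0 0 0 0
0 0 0 0
0 0 0 0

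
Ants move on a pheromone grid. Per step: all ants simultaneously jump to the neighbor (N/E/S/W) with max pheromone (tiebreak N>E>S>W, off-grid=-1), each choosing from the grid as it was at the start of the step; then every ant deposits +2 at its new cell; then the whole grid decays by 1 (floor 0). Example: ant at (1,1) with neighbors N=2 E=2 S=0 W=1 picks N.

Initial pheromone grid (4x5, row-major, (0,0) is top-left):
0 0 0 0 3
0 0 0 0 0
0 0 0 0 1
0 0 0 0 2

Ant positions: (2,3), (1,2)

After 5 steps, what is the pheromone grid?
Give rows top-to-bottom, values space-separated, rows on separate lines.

After step 1: ants at (2,4),(0,2)
  0 0 1 0 2
  0 0 0 0 0
  0 0 0 0 2
  0 0 0 0 1
After step 2: ants at (3,4),(0,3)
  0 0 0 1 1
  0 0 0 0 0
  0 0 0 0 1
  0 0 0 0 2
After step 3: ants at (2,4),(0,4)
  0 0 0 0 2
  0 0 0 0 0
  0 0 0 0 2
  0 0 0 0 1
After step 4: ants at (3,4),(1,4)
  0 0 0 0 1
  0 0 0 0 1
  0 0 0 0 1
  0 0 0 0 2
After step 5: ants at (2,4),(0,4)
  0 0 0 0 2
  0 0 0 0 0
  0 0 0 0 2
  0 0 0 0 1

0 0 0 0 2
0 0 0 0 0
0 0 0 0 2
0 0 0 0 1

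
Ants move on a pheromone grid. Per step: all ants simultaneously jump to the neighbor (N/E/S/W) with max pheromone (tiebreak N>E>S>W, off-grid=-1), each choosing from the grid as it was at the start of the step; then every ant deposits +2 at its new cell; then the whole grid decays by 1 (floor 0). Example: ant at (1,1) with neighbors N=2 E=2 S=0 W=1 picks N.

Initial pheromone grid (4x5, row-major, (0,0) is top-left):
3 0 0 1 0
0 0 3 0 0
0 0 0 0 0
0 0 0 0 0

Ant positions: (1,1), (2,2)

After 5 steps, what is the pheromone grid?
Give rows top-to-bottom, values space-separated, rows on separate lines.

After step 1: ants at (1,2),(1,2)
  2 0 0 0 0
  0 0 6 0 0
  0 0 0 0 0
  0 0 0 0 0
After step 2: ants at (0,2),(0,2)
  1 0 3 0 0
  0 0 5 0 0
  0 0 0 0 0
  0 0 0 0 0
After step 3: ants at (1,2),(1,2)
  0 0 2 0 0
  0 0 8 0 0
  0 0 0 0 0
  0 0 0 0 0
After step 4: ants at (0,2),(0,2)
  0 0 5 0 0
  0 0 7 0 0
  0 0 0 0 0
  0 0 0 0 0
After step 5: ants at (1,2),(1,2)
  0 0 4 0 0
  0 0 10 0 0
  0 0 0 0 0
  0 0 0 0 0

0 0 4 0 0
0 0 10 0 0
0 0 0 0 0
0 0 0 0 0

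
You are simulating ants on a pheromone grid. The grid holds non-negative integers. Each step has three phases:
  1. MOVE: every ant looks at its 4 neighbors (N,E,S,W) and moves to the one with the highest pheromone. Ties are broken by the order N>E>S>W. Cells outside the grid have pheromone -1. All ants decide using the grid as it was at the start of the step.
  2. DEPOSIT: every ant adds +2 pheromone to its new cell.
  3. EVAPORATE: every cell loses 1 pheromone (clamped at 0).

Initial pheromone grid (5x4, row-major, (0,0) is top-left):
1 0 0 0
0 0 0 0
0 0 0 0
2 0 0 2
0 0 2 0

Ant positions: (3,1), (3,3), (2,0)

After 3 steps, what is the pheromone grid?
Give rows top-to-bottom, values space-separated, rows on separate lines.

After step 1: ants at (3,0),(2,3),(3,0)
  0 0 0 0
  0 0 0 0
  0 0 0 1
  5 0 0 1
  0 0 1 0
After step 2: ants at (2,0),(3,3),(2,0)
  0 0 0 0
  0 0 0 0
  3 0 0 0
  4 0 0 2
  0 0 0 0
After step 3: ants at (3,0),(2,3),(3,0)
  0 0 0 0
  0 0 0 0
  2 0 0 1
  7 0 0 1
  0 0 0 0

0 0 0 0
0 0 0 0
2 0 0 1
7 0 0 1
0 0 0 0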